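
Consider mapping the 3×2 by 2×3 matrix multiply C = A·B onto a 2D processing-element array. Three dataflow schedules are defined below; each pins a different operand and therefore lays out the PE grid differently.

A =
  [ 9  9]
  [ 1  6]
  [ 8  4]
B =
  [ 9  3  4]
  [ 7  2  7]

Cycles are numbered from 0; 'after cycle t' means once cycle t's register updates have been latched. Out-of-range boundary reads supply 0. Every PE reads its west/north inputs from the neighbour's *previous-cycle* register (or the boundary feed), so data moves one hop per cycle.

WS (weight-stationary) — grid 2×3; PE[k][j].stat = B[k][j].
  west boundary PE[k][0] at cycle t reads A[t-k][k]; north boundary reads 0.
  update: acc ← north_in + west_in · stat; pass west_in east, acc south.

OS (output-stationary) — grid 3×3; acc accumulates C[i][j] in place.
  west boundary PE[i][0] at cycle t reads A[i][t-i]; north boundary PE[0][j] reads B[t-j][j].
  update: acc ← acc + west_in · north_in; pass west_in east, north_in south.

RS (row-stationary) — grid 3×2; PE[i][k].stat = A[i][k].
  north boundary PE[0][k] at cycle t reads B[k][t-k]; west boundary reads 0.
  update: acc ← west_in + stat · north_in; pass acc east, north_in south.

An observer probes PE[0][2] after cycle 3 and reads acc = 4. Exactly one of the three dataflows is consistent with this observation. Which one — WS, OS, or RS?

dataflow = WS

WS (2×3 grid), PE[0][2]:
  step 0 · PE0,2: acc=0; fwd→0 fwd↓0
  step 1 · PE0,2: acc=0; fwd→0 fwd↓0
  step 2 · PE0,2: acc=36; fwd→9 fwd↓36
  step 3 · PE0,2: acc=4; fwd→1 fwd↓4
OS (3×3 grid), PE[0][2]:
  step 0 · PE0,2: acc=0; fwd→0 fwd↓0
  step 1 · PE0,2: acc=0; fwd→0 fwd↓0
  step 2 · PE0,2: acc=36; fwd→9 fwd↓4
  step 3 · PE0,2: acc=99; fwd→9 fwd↓7
— RS: 3×2 array has no PE[0][2].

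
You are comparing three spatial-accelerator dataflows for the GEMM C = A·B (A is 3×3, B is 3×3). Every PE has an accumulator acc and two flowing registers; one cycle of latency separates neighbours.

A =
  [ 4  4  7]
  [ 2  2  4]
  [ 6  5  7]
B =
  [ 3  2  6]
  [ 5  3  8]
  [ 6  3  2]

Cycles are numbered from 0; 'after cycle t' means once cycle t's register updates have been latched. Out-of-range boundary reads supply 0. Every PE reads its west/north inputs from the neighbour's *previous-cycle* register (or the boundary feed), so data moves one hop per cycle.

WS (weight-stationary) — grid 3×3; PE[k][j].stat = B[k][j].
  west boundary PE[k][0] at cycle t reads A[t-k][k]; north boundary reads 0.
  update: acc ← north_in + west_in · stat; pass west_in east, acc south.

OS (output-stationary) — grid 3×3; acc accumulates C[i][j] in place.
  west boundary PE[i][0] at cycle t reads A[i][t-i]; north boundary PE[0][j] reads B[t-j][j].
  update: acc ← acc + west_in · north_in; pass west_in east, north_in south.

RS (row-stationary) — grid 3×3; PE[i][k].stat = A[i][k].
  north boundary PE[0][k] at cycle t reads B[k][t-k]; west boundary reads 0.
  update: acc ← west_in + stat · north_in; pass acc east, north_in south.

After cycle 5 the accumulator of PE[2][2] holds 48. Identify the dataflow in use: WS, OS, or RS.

Under WS (3×3), PE[2][2]:
  0: (2,2).acc=0  regs=<0,0>
  1: (2,2).acc=0  regs=<0,0>
  2: (2,2).acc=0  regs=<0,0>
  3: (2,2).acc=0  regs=<0,0>
  4: (2,2).acc=70  regs=<7,70>
  5: (2,2).acc=36  regs=<4,36>
Under OS (3×3), PE[2][2]:
  0: (2,2).acc=0  regs=<0,0>
  1: (2,2).acc=0  regs=<0,0>
  2: (2,2).acc=0  regs=<0,0>
  3: (2,2).acc=0  regs=<0,0>
  4: (2,2).acc=36  regs=<6,6>
  5: (2,2).acc=76  regs=<5,8>
Under RS (3×3), PE[2][2]:
  0: (2,2).acc=0  regs=<0,0>
  1: (2,2).acc=0  regs=<0,0>
  2: (2,2).acc=0  regs=<0,0>
  3: (2,2).acc=0  regs=<0,0>
  4: (2,2).acc=85  regs=<85,6>
  5: (2,2).acc=48  regs=<48,3>

dataflow = RS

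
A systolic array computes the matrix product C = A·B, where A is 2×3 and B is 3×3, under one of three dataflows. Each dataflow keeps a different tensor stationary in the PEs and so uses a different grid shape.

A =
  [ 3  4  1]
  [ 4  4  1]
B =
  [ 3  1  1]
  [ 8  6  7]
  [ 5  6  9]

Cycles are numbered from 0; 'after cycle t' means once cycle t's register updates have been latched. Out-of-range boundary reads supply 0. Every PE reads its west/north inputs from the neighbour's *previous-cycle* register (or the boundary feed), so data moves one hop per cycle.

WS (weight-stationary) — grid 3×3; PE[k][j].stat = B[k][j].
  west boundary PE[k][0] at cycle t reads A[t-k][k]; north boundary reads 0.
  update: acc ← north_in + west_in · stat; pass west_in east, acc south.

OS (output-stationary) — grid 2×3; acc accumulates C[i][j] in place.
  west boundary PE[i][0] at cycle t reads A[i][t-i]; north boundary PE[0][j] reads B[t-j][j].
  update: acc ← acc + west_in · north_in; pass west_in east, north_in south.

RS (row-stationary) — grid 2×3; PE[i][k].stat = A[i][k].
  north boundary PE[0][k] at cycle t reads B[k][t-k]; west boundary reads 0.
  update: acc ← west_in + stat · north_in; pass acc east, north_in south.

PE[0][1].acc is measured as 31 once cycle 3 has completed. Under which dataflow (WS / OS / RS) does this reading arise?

Under WS (3×3), PE[0][1]:
  step 0 · PE0,1: acc=0; fwd→0 fwd↓0
  step 1 · PE0,1: acc=3; fwd→3 fwd↓3
  step 2 · PE0,1: acc=4; fwd→4 fwd↓4
  step 3 · PE0,1: acc=0; fwd→0 fwd↓0
Under OS (2×3), PE[0][1]:
  step 0 · PE0,1: acc=0; fwd→0 fwd↓0
  step 1 · PE0,1: acc=3; fwd→3 fwd↓1
  step 2 · PE0,1: acc=27; fwd→4 fwd↓6
  step 3 · PE0,1: acc=33; fwd→1 fwd↓6
Under RS (2×3), PE[0][1]:
  step 0 · PE0,1: acc=0; fwd→0 fwd↓0
  step 1 · PE0,1: acc=41; fwd→41 fwd↓8
  step 2 · PE0,1: acc=27; fwd→27 fwd↓6
  step 3 · PE0,1: acc=31; fwd→31 fwd↓7

dataflow = RS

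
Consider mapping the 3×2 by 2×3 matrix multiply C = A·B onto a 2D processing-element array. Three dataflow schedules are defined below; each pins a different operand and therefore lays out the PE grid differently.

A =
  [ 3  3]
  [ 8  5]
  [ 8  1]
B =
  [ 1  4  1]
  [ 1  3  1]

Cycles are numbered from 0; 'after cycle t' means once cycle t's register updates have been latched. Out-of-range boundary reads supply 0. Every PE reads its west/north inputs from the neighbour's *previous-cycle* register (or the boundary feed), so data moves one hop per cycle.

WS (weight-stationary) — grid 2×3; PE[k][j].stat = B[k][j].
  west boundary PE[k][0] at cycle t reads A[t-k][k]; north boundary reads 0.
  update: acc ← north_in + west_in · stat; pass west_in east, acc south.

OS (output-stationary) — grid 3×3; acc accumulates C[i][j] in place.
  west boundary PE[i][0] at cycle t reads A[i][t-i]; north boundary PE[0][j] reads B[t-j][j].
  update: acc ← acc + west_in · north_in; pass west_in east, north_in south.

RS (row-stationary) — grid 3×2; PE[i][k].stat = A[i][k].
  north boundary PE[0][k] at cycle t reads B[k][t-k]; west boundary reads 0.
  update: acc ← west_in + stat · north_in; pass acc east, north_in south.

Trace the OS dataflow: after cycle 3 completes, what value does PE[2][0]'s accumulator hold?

PE[2][0].acc = 9

OS 3×3: PE[2][0] cycle-by-cycle (with neighbour feeds):
  @0  [1,0]  acc 0  |  →0  ↓0
  @0  [2,0]  acc 0  |  →0  ↓0
  @1  [1,0]  acc 8  |  →8  ↓1
  @1  [2,0]  acc 0  |  →0  ↓0
  @2  [1,0]  acc 13  |  →5  ↓1
  @2  [2,0]  acc 8  |  →8  ↓1
  @3  [1,0]  acc 13  |  →0  ↓0
  @3  [2,0]  acc 9  |  →1  ↓1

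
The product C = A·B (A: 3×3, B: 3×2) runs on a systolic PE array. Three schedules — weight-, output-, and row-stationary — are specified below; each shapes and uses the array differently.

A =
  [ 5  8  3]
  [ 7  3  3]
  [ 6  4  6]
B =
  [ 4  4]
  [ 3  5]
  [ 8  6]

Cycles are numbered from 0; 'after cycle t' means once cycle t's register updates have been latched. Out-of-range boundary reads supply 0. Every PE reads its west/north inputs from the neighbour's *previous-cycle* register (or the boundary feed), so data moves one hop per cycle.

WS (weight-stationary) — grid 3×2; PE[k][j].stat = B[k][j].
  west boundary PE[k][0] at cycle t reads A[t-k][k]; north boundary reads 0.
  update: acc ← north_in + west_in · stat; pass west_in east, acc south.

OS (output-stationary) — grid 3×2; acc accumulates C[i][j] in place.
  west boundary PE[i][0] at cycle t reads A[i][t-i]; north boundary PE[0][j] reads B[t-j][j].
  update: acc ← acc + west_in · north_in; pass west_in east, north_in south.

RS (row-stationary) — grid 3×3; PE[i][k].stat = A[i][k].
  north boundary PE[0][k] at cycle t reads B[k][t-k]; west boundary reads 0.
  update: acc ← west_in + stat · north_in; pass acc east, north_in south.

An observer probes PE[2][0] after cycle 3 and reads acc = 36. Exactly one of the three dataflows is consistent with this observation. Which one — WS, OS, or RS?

dataflow = OS

WS [3×2] PE[2][0] across cycles:
  cycle 0: PE[2][0] → acc 0, east 0, south 0
  cycle 1: PE[2][0] → acc 0, east 0, south 0
  cycle 2: PE[2][0] → acc 68, east 3, south 68
  cycle 3: PE[2][0] → acc 61, east 3, south 61
OS [3×2] PE[2][0] across cycles:
  cycle 0: PE[2][0] → acc 0, east 0, south 0
  cycle 1: PE[2][0] → acc 0, east 0, south 0
  cycle 2: PE[2][0] → acc 24, east 6, south 4
  cycle 3: PE[2][0] → acc 36, east 4, south 3
RS [3×3] PE[2][0] across cycles:
  cycle 0: PE[2][0] → acc 0, east 0, south 0
  cycle 1: PE[2][0] → acc 0, east 0, south 0
  cycle 2: PE[2][0] → acc 24, east 24, south 4
  cycle 3: PE[2][0] → acc 24, east 24, south 4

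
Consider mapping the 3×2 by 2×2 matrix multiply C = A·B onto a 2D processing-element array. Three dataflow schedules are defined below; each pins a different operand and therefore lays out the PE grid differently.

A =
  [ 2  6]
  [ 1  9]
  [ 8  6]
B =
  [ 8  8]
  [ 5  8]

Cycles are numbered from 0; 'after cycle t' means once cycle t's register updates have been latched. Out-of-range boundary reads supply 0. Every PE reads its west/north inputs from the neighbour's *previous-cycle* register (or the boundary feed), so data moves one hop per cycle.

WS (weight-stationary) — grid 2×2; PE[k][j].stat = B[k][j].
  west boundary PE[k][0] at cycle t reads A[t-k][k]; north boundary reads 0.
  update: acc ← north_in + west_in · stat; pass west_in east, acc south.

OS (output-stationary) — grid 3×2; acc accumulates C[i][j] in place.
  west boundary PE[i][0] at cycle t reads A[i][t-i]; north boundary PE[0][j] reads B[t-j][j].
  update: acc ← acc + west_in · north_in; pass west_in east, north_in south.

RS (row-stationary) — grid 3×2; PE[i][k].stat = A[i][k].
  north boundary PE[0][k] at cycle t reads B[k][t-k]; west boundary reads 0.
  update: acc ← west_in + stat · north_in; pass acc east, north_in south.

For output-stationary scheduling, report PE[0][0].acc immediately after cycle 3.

PE[0][0].acc = 46

OS on a 3×2 grid — tracing PE[0][0] and its feeders:
  @0  [0,0]  acc 16  |  →2  ↓8
  @1  [0,0]  acc 46  |  →6  ↓5
  @2  [0,0]  acc 46  |  →0  ↓0
  @3  [0,0]  acc 46  |  →0  ↓0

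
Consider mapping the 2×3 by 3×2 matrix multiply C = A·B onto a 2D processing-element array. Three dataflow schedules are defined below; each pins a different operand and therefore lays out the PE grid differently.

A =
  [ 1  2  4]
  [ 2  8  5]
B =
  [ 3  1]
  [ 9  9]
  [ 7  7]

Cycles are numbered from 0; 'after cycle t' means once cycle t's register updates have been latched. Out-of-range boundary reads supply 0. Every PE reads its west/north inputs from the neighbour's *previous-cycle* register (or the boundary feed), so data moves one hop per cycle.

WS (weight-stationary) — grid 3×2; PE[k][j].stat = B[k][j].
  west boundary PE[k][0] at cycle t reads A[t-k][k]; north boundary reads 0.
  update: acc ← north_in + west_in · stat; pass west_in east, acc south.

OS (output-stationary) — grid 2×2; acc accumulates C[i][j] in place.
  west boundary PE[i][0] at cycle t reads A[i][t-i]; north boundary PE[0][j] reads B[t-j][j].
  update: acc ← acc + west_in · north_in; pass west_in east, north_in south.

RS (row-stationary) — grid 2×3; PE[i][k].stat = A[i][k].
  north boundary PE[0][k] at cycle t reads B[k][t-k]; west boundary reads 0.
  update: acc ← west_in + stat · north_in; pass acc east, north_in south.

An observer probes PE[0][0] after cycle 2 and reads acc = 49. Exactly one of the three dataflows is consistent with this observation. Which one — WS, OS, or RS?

dataflow = OS

— WS: 3×2; PE[0][0] trace:
  step 0 · PE0,0: acc=3; fwd→1 fwd↓3
  step 1 · PE0,0: acc=6; fwd→2 fwd↓6
  step 2 · PE0,0: acc=0; fwd→0 fwd↓0
— OS: 2×2; PE[0][0] trace:
  step 0 · PE0,0: acc=3; fwd→1 fwd↓3
  step 1 · PE0,0: acc=21; fwd→2 fwd↓9
  step 2 · PE0,0: acc=49; fwd→4 fwd↓7
— RS: 2×3; PE[0][0] trace:
  step 0 · PE0,0: acc=3; fwd→3 fwd↓3
  step 1 · PE0,0: acc=1; fwd→1 fwd↓1
  step 2 · PE0,0: acc=0; fwd→0 fwd↓0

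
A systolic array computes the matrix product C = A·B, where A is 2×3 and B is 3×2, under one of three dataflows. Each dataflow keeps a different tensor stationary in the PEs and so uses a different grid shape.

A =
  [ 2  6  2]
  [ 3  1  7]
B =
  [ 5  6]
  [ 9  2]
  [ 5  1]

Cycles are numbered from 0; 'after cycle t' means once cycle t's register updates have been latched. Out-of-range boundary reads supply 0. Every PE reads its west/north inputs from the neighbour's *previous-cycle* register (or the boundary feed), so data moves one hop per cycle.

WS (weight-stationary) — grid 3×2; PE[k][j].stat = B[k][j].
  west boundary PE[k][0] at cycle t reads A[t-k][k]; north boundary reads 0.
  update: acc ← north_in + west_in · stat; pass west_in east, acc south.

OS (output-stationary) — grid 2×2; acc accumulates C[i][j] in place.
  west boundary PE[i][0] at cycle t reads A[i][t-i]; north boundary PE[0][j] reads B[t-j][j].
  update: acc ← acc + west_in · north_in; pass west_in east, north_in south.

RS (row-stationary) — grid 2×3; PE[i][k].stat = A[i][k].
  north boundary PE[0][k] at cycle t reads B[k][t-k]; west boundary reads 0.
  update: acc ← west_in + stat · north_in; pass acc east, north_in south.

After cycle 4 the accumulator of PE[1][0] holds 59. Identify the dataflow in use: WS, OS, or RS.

— WS: 3×2; PE[1][0] trace:
  step 0 · PE1,0: acc=0; fwd→0 fwd↓0
  step 1 · PE1,0: acc=64; fwd→6 fwd↓64
  step 2 · PE1,0: acc=24; fwd→1 fwd↓24
  step 3 · PE1,0: acc=0; fwd→0 fwd↓0
  step 4 · PE1,0: acc=0; fwd→0 fwd↓0
— OS: 2×2; PE[1][0] trace:
  step 0 · PE1,0: acc=0; fwd→0 fwd↓0
  step 1 · PE1,0: acc=15; fwd→3 fwd↓5
  step 2 · PE1,0: acc=24; fwd→1 fwd↓9
  step 3 · PE1,0: acc=59; fwd→7 fwd↓5
  step 4 · PE1,0: acc=59; fwd→0 fwd↓0
— RS: 2×3; PE[1][0] trace:
  step 0 · PE1,0: acc=0; fwd→0 fwd↓0
  step 1 · PE1,0: acc=15; fwd→15 fwd↓5
  step 2 · PE1,0: acc=18; fwd→18 fwd↓6
  step 3 · PE1,0: acc=0; fwd→0 fwd↓0
  step 4 · PE1,0: acc=0; fwd→0 fwd↓0

dataflow = OS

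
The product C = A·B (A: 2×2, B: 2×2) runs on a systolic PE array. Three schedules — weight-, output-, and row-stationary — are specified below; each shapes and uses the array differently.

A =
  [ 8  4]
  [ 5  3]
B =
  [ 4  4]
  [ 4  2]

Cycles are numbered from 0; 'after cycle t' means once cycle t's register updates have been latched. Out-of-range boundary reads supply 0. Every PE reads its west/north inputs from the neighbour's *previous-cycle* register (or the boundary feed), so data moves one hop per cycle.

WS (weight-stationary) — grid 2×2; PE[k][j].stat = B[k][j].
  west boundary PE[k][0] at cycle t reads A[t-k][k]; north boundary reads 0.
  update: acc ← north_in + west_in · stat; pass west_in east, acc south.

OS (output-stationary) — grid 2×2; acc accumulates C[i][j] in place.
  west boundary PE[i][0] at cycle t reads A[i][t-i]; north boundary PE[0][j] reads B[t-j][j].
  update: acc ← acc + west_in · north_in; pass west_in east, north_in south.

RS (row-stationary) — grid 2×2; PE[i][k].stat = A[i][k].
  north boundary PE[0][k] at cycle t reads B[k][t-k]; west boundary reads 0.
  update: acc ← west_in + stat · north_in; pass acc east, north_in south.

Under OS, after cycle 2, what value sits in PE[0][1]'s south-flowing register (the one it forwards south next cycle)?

register = 2

Tracing OS — 2×2 array, target PE[0][1]:
  step 0 · PE0,0: acc=32; fwd→8 fwd↓4
  step 0 · PE0,1: acc=0; fwd→0 fwd↓0
  step 1 · PE0,0: acc=48; fwd→4 fwd↓4
  step 1 · PE0,1: acc=32; fwd→8 fwd↓4
  step 2 · PE0,0: acc=48; fwd→0 fwd↓0
  step 2 · PE0,1: acc=40; fwd→4 fwd↓2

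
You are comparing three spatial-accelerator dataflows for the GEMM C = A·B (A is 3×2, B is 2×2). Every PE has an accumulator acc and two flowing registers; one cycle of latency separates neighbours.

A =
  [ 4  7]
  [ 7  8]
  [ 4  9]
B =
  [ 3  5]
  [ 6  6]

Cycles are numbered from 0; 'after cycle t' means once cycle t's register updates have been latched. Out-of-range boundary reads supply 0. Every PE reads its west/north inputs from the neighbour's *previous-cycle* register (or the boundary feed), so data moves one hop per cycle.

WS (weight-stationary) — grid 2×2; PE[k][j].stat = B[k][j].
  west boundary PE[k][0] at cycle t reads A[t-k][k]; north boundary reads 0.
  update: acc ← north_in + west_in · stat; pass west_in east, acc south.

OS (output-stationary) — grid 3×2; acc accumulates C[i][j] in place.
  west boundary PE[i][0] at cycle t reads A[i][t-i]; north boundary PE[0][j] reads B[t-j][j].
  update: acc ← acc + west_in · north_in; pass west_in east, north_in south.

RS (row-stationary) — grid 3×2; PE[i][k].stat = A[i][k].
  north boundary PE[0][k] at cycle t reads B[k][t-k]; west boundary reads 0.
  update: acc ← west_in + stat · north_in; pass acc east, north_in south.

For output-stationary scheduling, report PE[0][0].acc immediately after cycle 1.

PE[0][0].acc = 54

OS (3×2). Following PE[0][0] plus its west/north inputs:
  after 0 — PE[0][0] acc=12, pass-E 4, pass-S 3
  after 1 — PE[0][0] acc=54, pass-E 7, pass-S 6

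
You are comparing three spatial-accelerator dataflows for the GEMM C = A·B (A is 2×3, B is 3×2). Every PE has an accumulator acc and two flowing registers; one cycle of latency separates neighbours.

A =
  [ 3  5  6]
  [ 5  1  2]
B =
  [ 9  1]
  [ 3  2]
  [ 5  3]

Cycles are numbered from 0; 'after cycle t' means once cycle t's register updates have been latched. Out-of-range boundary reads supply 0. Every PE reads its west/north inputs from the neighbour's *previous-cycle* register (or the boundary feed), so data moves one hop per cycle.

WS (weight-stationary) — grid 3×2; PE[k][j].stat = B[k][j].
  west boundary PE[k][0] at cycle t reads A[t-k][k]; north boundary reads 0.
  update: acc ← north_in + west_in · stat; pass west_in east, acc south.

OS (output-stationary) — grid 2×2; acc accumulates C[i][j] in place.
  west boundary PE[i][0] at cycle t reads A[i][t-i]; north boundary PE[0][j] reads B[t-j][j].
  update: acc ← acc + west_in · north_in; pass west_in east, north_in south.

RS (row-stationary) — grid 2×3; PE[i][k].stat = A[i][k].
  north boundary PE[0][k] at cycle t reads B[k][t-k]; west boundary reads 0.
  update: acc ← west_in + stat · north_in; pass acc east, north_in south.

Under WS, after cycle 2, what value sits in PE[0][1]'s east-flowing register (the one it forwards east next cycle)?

register = 5

WS on a 3×2 grid — tracing PE[0][1] and its feeders:
  step 0 · PE0,0: acc=27; fwd→3 fwd↓27
  step 0 · PE0,1: acc=0; fwd→0 fwd↓0
  step 1 · PE0,0: acc=45; fwd→5 fwd↓45
  step 1 · PE0,1: acc=3; fwd→3 fwd↓3
  step 2 · PE0,0: acc=0; fwd→0 fwd↓0
  step 2 · PE0,1: acc=5; fwd→5 fwd↓5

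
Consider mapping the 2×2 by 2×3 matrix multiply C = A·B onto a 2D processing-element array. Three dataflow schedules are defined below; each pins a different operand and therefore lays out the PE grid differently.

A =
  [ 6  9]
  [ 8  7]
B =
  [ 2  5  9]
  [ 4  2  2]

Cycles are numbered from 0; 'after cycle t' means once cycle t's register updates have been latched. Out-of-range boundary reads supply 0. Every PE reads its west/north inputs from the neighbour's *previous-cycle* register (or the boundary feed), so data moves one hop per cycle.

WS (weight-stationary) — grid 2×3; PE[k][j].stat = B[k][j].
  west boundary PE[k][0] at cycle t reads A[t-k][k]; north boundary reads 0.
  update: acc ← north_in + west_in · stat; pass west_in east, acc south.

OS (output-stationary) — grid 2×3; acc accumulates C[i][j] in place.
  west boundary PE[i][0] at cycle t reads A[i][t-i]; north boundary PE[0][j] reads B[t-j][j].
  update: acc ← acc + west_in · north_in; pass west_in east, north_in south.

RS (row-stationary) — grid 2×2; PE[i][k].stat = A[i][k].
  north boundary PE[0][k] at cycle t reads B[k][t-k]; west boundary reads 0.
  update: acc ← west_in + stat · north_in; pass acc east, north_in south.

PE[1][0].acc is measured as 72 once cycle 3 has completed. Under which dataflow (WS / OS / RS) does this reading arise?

Under WS (2×3), PE[1][0]:
  0: (1,0).acc=0  regs=<0,0>
  1: (1,0).acc=48  regs=<9,48>
  2: (1,0).acc=44  regs=<7,44>
  3: (1,0).acc=0  regs=<0,0>
Under OS (2×3), PE[1][0]:
  0: (1,0).acc=0  regs=<0,0>
  1: (1,0).acc=16  regs=<8,2>
  2: (1,0).acc=44  regs=<7,4>
  3: (1,0).acc=44  regs=<0,0>
Under RS (2×2), PE[1][0]:
  0: (1,0).acc=0  regs=<0,0>
  1: (1,0).acc=16  regs=<16,2>
  2: (1,0).acc=40  regs=<40,5>
  3: (1,0).acc=72  regs=<72,9>

dataflow = RS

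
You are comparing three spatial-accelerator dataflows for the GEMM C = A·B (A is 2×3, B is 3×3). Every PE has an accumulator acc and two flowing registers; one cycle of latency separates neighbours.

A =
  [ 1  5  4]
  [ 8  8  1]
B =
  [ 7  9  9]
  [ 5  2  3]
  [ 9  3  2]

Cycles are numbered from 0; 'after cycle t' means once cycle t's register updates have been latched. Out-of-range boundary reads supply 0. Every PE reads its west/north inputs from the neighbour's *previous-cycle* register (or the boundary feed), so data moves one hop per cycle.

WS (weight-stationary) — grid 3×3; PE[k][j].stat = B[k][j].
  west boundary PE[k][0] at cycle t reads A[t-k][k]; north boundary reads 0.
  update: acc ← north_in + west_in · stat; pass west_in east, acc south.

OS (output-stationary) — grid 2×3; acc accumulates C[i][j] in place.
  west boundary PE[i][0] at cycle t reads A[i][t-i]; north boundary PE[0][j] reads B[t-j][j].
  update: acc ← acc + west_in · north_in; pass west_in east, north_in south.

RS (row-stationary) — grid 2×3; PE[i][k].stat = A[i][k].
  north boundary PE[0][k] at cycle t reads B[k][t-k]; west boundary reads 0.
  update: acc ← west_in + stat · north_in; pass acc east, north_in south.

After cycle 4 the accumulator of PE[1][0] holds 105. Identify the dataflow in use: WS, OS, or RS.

WS (3×3 grid), PE[1][0]:
  cycle 0: PE[1][0] → acc 0, east 0, south 0
  cycle 1: PE[1][0] → acc 32, east 5, south 32
  cycle 2: PE[1][0] → acc 96, east 8, south 96
  cycle 3: PE[1][0] → acc 0, east 0, south 0
  cycle 4: PE[1][0] → acc 0, east 0, south 0
OS (2×3 grid), PE[1][0]:
  cycle 0: PE[1][0] → acc 0, east 0, south 0
  cycle 1: PE[1][0] → acc 56, east 8, south 7
  cycle 2: PE[1][0] → acc 96, east 8, south 5
  cycle 3: PE[1][0] → acc 105, east 1, south 9
  cycle 4: PE[1][0] → acc 105, east 0, south 0
RS (2×3 grid), PE[1][0]:
  cycle 0: PE[1][0] → acc 0, east 0, south 0
  cycle 1: PE[1][0] → acc 56, east 56, south 7
  cycle 2: PE[1][0] → acc 72, east 72, south 9
  cycle 3: PE[1][0] → acc 72, east 72, south 9
  cycle 4: PE[1][0] → acc 0, east 0, south 0

dataflow = OS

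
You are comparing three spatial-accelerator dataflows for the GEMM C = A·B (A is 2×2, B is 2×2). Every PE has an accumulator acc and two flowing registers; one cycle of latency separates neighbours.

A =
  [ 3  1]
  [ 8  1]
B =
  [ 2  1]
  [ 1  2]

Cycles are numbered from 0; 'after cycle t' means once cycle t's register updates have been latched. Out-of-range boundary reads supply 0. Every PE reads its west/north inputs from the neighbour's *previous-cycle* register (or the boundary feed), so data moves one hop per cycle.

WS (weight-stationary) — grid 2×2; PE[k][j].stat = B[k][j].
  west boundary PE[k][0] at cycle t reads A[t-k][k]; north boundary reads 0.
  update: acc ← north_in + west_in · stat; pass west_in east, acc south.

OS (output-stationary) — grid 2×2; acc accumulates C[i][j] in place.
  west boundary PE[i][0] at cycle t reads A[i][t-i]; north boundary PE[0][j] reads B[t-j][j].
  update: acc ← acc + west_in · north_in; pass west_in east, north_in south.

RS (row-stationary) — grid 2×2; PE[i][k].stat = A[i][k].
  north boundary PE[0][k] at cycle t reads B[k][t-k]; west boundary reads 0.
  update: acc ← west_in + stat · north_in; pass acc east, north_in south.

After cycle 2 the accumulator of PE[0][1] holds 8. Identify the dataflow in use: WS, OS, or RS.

Under WS (2×2), PE[0][1]:
  [0] (0,1) acc=0 (h:0 v:0)
  [1] (0,1) acc=3 (h:3 v:3)
  [2] (0,1) acc=8 (h:8 v:8)
Under OS (2×2), PE[0][1]:
  [0] (0,1) acc=0 (h:0 v:0)
  [1] (0,1) acc=3 (h:3 v:1)
  [2] (0,1) acc=5 (h:1 v:2)
Under RS (2×2), PE[0][1]:
  [0] (0,1) acc=0 (h:0 v:0)
  [1] (0,1) acc=7 (h:7 v:1)
  [2] (0,1) acc=5 (h:5 v:2)

dataflow = WS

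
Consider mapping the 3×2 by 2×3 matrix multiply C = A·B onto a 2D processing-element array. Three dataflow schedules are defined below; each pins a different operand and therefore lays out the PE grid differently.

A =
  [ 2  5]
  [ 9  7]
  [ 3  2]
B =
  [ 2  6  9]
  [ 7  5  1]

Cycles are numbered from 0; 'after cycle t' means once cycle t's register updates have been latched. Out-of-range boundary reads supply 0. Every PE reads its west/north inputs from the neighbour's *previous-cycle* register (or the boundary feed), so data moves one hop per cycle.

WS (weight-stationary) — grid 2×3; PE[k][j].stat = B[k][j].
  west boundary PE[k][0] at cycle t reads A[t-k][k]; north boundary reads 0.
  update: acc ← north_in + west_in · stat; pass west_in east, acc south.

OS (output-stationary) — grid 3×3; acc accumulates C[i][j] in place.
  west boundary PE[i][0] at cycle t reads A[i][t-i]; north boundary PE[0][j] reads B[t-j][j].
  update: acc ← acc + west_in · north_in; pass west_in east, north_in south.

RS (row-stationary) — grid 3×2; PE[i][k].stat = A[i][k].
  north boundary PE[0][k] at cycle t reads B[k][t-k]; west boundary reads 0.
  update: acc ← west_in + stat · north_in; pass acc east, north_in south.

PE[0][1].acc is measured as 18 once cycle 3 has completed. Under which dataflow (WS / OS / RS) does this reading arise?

dataflow = WS

— WS: 2×3; PE[0][1] trace:
  @0  [0,1]  acc 0  |  →0  ↓0
  @1  [0,1]  acc 12  |  →2  ↓12
  @2  [0,1]  acc 54  |  →9  ↓54
  @3  [0,1]  acc 18  |  →3  ↓18
— OS: 3×3; PE[0][1] trace:
  @0  [0,1]  acc 0  |  →0  ↓0
  @1  [0,1]  acc 12  |  →2  ↓6
  @2  [0,1]  acc 37  |  →5  ↓5
  @3  [0,1]  acc 37  |  →0  ↓0
— RS: 3×2; PE[0][1] trace:
  @0  [0,1]  acc 0  |  →0  ↓0
  @1  [0,1]  acc 39  |  →39  ↓7
  @2  [0,1]  acc 37  |  →37  ↓5
  @3  [0,1]  acc 23  |  →23  ↓1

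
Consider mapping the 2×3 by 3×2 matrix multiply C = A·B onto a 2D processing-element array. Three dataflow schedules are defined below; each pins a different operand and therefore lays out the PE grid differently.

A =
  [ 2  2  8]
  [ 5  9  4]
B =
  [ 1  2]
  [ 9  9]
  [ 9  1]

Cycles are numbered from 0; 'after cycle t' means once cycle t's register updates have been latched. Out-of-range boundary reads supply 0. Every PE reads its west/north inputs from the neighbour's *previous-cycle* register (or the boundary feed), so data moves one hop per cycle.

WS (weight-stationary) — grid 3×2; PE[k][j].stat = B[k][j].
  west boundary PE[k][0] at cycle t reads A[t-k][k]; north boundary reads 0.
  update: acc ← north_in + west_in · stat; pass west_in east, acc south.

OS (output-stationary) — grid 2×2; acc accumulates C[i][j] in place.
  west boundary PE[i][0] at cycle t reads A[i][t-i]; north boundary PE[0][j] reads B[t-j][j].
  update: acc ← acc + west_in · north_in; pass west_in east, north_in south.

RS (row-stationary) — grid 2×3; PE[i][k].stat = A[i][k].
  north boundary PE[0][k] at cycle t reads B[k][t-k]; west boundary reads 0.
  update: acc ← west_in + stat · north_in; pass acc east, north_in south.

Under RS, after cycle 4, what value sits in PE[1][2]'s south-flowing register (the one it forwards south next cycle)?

RS (2×3). Following PE[1][2] plus its west/north inputs:
  cycle 0: PE[0][2] → acc 0, east 0, south 0
  cycle 0: PE[1][1] → acc 0, east 0, south 0
  cycle 0: PE[1][2] → acc 0, east 0, south 0
  cycle 1: PE[0][2] → acc 0, east 0, south 0
  cycle 1: PE[1][1] → acc 0, east 0, south 0
  cycle 1: PE[1][2] → acc 0, east 0, south 0
  cycle 2: PE[0][2] → acc 92, east 92, south 9
  cycle 2: PE[1][1] → acc 86, east 86, south 9
  cycle 2: PE[1][2] → acc 0, east 0, south 0
  cycle 3: PE[0][2] → acc 30, east 30, south 1
  cycle 3: PE[1][1] → acc 91, east 91, south 9
  cycle 3: PE[1][2] → acc 122, east 122, south 9
  cycle 4: PE[0][2] → acc 0, east 0, south 0
  cycle 4: PE[1][1] → acc 0, east 0, south 0
  cycle 4: PE[1][2] → acc 95, east 95, south 1

register = 1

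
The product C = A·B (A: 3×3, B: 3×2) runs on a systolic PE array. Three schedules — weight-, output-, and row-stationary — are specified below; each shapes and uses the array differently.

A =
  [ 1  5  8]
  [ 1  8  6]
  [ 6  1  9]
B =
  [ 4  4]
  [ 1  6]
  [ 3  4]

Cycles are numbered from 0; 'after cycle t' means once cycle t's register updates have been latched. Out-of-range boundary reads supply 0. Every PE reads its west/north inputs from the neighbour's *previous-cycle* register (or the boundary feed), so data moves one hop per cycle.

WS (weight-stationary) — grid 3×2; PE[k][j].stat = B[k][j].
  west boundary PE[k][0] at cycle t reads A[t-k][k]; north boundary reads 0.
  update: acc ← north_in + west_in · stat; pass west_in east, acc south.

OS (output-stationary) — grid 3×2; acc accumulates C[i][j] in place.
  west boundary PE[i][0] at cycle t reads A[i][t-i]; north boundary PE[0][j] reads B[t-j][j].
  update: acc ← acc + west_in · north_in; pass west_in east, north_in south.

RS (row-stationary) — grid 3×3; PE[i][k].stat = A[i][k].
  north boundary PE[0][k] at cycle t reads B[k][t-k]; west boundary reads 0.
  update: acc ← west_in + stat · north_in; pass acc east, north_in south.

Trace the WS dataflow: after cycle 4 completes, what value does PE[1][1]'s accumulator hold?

PE[1][1].acc = 30

WS (3×2). Following PE[1][1] plus its west/north inputs:
  step 0 · PE0,1: acc=0; fwd→0 fwd↓0
  step 0 · PE1,0: acc=0; fwd→0 fwd↓0
  step 0 · PE1,1: acc=0; fwd→0 fwd↓0
  step 1 · PE0,1: acc=4; fwd→1 fwd↓4
  step 1 · PE1,0: acc=9; fwd→5 fwd↓9
  step 1 · PE1,1: acc=0; fwd→0 fwd↓0
  step 2 · PE0,1: acc=4; fwd→1 fwd↓4
  step 2 · PE1,0: acc=12; fwd→8 fwd↓12
  step 2 · PE1,1: acc=34; fwd→5 fwd↓34
  step 3 · PE0,1: acc=24; fwd→6 fwd↓24
  step 3 · PE1,0: acc=25; fwd→1 fwd↓25
  step 3 · PE1,1: acc=52; fwd→8 fwd↓52
  step 4 · PE0,1: acc=0; fwd→0 fwd↓0
  step 4 · PE1,0: acc=0; fwd→0 fwd↓0
  step 4 · PE1,1: acc=30; fwd→1 fwd↓30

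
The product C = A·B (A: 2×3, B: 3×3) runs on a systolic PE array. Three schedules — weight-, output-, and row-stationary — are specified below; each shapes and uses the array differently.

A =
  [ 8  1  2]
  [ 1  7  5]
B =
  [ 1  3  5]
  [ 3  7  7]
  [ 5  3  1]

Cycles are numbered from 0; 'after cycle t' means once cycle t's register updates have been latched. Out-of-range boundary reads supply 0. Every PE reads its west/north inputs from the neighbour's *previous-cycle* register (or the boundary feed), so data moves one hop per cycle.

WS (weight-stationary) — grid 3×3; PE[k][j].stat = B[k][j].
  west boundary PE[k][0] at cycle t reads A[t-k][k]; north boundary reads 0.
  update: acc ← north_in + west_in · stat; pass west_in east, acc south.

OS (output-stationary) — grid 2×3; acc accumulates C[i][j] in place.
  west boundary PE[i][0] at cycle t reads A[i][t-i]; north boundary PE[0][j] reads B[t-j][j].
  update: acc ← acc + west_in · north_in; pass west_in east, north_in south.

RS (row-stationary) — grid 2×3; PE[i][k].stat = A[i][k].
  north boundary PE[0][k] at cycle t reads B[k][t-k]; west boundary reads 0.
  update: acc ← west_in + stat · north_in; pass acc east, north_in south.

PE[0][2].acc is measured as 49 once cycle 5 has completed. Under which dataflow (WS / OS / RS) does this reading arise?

Under WS (3×3), PE[0][2]:
  cycle 0: PE[0][2] → acc 0, east 0, south 0
  cycle 1: PE[0][2] → acc 0, east 0, south 0
  cycle 2: PE[0][2] → acc 40, east 8, south 40
  cycle 3: PE[0][2] → acc 5, east 1, south 5
  cycle 4: PE[0][2] → acc 0, east 0, south 0
  cycle 5: PE[0][2] → acc 0, east 0, south 0
Under OS (2×3), PE[0][2]:
  cycle 0: PE[0][2] → acc 0, east 0, south 0
  cycle 1: PE[0][2] → acc 0, east 0, south 0
  cycle 2: PE[0][2] → acc 40, east 8, south 5
  cycle 3: PE[0][2] → acc 47, east 1, south 7
  cycle 4: PE[0][2] → acc 49, east 2, south 1
  cycle 5: PE[0][2] → acc 49, east 0, south 0
Under RS (2×3), PE[0][2]:
  cycle 0: PE[0][2] → acc 0, east 0, south 0
  cycle 1: PE[0][2] → acc 0, east 0, south 0
  cycle 2: PE[0][2] → acc 21, east 21, south 5
  cycle 3: PE[0][2] → acc 37, east 37, south 3
  cycle 4: PE[0][2] → acc 49, east 49, south 1
  cycle 5: PE[0][2] → acc 0, east 0, south 0

dataflow = OS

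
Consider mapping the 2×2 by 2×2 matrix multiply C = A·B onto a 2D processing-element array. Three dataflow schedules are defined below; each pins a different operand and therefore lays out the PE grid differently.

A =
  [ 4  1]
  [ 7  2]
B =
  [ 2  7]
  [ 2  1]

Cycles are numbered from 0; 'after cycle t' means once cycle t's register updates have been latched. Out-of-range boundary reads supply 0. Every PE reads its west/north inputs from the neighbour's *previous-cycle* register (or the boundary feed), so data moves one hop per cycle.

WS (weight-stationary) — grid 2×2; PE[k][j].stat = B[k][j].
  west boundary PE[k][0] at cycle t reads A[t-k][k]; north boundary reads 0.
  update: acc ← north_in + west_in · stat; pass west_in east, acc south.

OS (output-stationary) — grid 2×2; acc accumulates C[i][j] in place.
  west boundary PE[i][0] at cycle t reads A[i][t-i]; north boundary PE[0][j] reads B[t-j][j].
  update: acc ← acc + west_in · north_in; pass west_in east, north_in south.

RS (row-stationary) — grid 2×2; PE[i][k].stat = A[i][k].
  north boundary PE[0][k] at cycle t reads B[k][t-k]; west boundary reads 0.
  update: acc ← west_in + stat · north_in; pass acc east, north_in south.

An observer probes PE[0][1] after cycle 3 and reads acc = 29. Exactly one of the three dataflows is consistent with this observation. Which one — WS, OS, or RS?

dataflow = OS

— WS: 2×2; PE[0][1] trace:
  c0 r0c1: 0 / 0 / 0
  c1 r0c1: 28 / 4 / 28
  c2 r0c1: 49 / 7 / 49
  c3 r0c1: 0 / 0 / 0
— OS: 2×2; PE[0][1] trace:
  c0 r0c1: 0 / 0 / 0
  c1 r0c1: 28 / 4 / 7
  c2 r0c1: 29 / 1 / 1
  c3 r0c1: 29 / 0 / 0
— RS: 2×2; PE[0][1] trace:
  c0 r0c1: 0 / 0 / 0
  c1 r0c1: 10 / 10 / 2
  c2 r0c1: 29 / 29 / 1
  c3 r0c1: 0 / 0 / 0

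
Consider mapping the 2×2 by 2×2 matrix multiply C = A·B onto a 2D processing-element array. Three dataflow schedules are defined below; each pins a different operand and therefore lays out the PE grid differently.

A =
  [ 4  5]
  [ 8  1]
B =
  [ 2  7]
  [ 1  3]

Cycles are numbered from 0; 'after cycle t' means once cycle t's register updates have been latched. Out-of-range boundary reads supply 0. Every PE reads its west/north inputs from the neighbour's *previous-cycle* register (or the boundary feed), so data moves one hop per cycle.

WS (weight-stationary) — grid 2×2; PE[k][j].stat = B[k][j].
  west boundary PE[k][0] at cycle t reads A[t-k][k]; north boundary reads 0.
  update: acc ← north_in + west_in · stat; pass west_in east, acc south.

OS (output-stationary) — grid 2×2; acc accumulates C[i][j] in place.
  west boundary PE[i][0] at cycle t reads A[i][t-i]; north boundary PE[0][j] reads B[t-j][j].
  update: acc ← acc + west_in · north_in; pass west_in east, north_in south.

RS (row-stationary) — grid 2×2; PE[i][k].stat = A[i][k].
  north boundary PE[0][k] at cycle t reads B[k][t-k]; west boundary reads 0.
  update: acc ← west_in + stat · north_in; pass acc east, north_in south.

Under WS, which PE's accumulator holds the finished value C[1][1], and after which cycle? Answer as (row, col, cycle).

Under WS, C[1][1] lands at PE[1][1]:
  step 0 · PE1,1: acc=0; fwd→0 fwd↓0
  step 1 · PE1,1: acc=0; fwd→0 fwd↓0
  step 2 · PE1,1: acc=43; fwd→5 fwd↓43
  step 3 · PE1,1: acc=59; fwd→1 fwd↓59

(row, col, cycle) = (1, 1, 3)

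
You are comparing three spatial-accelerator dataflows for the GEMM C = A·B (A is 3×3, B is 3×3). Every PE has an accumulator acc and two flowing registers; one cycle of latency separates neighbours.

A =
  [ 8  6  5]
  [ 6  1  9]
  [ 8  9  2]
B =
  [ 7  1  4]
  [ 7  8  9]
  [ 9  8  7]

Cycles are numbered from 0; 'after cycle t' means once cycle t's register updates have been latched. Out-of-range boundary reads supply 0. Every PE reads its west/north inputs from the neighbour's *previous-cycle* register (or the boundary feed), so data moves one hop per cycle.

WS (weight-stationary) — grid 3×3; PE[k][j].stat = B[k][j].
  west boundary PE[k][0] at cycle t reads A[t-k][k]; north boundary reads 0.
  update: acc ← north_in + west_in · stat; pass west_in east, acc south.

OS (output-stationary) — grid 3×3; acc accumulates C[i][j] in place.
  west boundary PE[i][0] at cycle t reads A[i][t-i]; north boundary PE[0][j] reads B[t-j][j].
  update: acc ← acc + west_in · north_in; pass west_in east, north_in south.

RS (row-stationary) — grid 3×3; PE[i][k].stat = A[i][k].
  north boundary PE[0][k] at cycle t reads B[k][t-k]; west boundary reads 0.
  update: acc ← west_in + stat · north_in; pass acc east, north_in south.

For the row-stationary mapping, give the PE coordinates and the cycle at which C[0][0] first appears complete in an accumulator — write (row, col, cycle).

RS — PE[0][2] is where C[0][0] collects:
  [0] (0,2) acc=0 (h:0 v:0)
  [1] (0,2) acc=0 (h:0 v:0)
  [2] (0,2) acc=143 (h:143 v:9)

(row, col, cycle) = (0, 2, 2)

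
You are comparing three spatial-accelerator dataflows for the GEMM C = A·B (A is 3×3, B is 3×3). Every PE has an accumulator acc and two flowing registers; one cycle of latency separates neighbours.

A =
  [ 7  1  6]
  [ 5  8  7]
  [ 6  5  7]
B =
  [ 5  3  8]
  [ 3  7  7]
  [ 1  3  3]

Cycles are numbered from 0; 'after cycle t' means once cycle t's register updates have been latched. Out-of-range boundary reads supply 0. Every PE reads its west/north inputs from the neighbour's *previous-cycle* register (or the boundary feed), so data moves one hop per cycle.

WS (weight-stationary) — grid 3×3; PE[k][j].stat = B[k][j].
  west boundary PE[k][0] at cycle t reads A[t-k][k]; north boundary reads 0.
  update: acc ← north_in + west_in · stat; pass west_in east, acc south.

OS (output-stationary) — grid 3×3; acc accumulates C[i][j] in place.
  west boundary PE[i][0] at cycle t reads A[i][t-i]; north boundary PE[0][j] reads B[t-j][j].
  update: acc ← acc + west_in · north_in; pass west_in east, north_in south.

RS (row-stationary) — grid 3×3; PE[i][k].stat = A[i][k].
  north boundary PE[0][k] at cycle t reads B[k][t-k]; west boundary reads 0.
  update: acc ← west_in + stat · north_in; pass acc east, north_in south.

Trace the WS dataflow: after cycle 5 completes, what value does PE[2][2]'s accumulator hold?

WS on a 3×3 grid — tracing PE[2][2] and its feeders:
  0: (1,2).acc=0  regs=<0,0>
  0: (2,1).acc=0  regs=<0,0>
  0: (2,2).acc=0  regs=<0,0>
  1: (1,2).acc=0  regs=<0,0>
  1: (2,1).acc=0  regs=<0,0>
  1: (2,2).acc=0  regs=<0,0>
  2: (1,2).acc=0  regs=<0,0>
  2: (2,1).acc=0  regs=<0,0>
  2: (2,2).acc=0  regs=<0,0>
  3: (1,2).acc=63  regs=<1,63>
  3: (2,1).acc=46  regs=<6,46>
  3: (2,2).acc=0  regs=<0,0>
  4: (1,2).acc=96  regs=<8,96>
  4: (2,1).acc=92  regs=<7,92>
  4: (2,2).acc=81  regs=<6,81>
  5: (1,2).acc=83  regs=<5,83>
  5: (2,1).acc=74  regs=<7,74>
  5: (2,2).acc=117  regs=<7,117>

PE[2][2].acc = 117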